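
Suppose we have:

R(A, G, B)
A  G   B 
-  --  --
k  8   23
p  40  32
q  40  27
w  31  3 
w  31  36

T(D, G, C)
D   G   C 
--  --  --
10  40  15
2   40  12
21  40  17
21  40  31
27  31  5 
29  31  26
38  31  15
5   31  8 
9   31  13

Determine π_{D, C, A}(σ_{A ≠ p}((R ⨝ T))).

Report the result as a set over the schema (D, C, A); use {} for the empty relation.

{(10, 15, q), (2, 12, q), (21, 17, q), (21, 31, q), (27, 5, w), (29, 26, w), (38, 15, w), (5, 8, w), (9, 13, w)}

Joining R and T on G yields {(p, 40, 32, 10, 15), (p, 40, 32, 2, 12), (p, 40, 32, 21, 17), (p, 40, 32, 21, 31), (q, 40, 27, 10, 15), (q, 40, 27, 2, 12), (q, 40, 27, 21, 17), (q, 40, 27, 21, 31), (w, 31, 3, 27, 5), (w, 31, 3, 29, 26), (w, 31, 3, 38, 15), (w, 31, 3, 5, 8), (w, 31, 3, 9, 13), (w, 31, 36, 27, 5), (w, 31, 36, 29, 26), (w, 31, 36, 38, 15), (w, 31, 36, 5, 8), (w, 31, 36, 9, 13)}.
Apply σ_{A ≠ p}; surviving tuples: {(q, 40, 27, 10, 15), (q, 40, 27, 2, 12), (q, 40, 27, 21, 17), (q, 40, 27, 21, 31), (w, 31, 3, 27, 5), (w, 31, 3, 29, 26), (w, 31, 3, 38, 15), (w, 31, 3, 5, 8), (w, 31, 3, 9, 13), (w, 31, 36, 27, 5), (w, 31, 36, 29, 26), (w, 31, 36, 38, 15), (w, 31, 36, 5, 8), (w, 31, 36, 9, 13)}
π_{D, C, A} gives {(10, 15, q), (2, 12, q), (21, 17, q), (21, 31, q), (27, 5, w), (29, 26, w), (38, 15, w), (5, 8, w), (9, 13, w)} (5 duplicate(s) eliminated).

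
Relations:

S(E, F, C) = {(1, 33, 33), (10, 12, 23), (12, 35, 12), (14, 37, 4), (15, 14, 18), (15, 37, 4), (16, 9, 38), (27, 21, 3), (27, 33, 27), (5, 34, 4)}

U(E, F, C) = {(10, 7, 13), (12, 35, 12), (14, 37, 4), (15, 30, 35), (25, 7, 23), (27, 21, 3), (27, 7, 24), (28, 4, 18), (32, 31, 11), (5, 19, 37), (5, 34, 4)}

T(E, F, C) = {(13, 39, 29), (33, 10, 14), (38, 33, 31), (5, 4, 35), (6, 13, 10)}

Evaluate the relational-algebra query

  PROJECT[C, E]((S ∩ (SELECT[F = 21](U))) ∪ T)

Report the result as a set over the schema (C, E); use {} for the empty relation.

Apply σ_{F = 21}; surviving tuples: {(27, 21, 3)}
Set intersection of the two operands is {(27, 21, 3)}.
Set union of the two operands is {(13, 39, 29), (27, 21, 3), (33, 10, 14), (38, 33, 31), (5, 4, 35), (6, 13, 10)}.
Keep only column(s) C, E: {(10, 6), (14, 33), (29, 13), (3, 27), (31, 38), (35, 5)}

{(10, 6), (14, 33), (29, 13), (3, 27), (31, 38), (35, 5)}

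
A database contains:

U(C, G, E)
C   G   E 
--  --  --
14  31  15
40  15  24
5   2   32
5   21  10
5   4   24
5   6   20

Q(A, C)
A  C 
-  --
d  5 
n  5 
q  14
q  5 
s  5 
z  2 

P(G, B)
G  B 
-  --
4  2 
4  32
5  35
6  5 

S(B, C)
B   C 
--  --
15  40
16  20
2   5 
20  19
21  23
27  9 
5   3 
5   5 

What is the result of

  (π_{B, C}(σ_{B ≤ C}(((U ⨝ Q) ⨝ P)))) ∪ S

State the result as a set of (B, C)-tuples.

U ⋈ Q (natural join on C): {(14, 31, 15, q), (5, 2, 32, d), (5, 2, 32, n), (5, 2, 32, q), (5, 2, 32, s), (5, 21, 10, d), (5, 21, 10, n), (5, 21, 10, q), (5, 21, 10, s), (5, 4, 24, d), (5, 4, 24, n), (5, 4, 24, q), (5, 4, 24, s), (5, 6, 20, d), (5, 6, 20, n), (5, 6, 20, q), (5, 6, 20, s)}
(U ⨝ Q) ⋈ P (natural join on G): {(5, 4, 24, d, 2), (5, 4, 24, d, 32), (5, 4, 24, n, 2), (5, 4, 24, n, 32), (5, 4, 24, q, 2), (5, 4, 24, q, 32), (5, 4, 24, s, 2), (5, 4, 24, s, 32), (5, 6, 20, d, 5), (5, 6, 20, n, 5), (5, 6, 20, q, 5), (5, 6, 20, s, 5)}
Apply σ_{B ≤ C}; surviving tuples: {(5, 4, 24, d, 2), (5, 4, 24, n, 2), (5, 4, 24, q, 2), (5, 4, 24, s, 2), (5, 6, 20, d, 5), (5, 6, 20, n, 5), (5, 6, 20, q, 5), (5, 6, 20, s, 5)}
Keep only column(s) B, C (6 duplicate(s) eliminated): {(2, 5), (5, 5)}
Taking the union: {(15, 40), (16, 20), (2, 5), (20, 19), (21, 23), (27, 9), (5, 3), (5, 5)}

{(15, 40), (16, 20), (2, 5), (20, 19), (21, 23), (27, 9), (5, 3), (5, 5)}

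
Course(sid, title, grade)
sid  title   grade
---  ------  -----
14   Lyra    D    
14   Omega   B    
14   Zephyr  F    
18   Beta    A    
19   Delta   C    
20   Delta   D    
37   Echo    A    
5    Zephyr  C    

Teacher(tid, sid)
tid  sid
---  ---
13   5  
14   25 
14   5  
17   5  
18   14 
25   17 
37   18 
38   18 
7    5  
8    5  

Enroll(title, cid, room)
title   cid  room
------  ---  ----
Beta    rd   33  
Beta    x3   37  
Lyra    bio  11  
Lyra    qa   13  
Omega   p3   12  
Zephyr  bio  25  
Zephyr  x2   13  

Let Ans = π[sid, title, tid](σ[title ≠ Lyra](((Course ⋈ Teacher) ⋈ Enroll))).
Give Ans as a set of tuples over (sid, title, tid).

Natural join on sid: {(14, Lyra, D, 18), (14, Omega, B, 18), (14, Zephyr, F, 18), (18, Beta, A, 37), (18, Beta, A, 38), (5, Zephyr, C, 13), (5, Zephyr, C, 14), (5, Zephyr, C, 17), (5, Zephyr, C, 7), (5, Zephyr, C, 8)}
Natural join on title: {(14, Lyra, D, 18, bio, 11), (14, Lyra, D, 18, qa, 13), (14, Omega, B, 18, p3, 12), (14, Zephyr, F, 18, bio, 25), (14, Zephyr, F, 18, x2, 13), (18, Beta, A, 37, rd, 33), (18, Beta, A, 37, x3, 37), (18, Beta, A, 38, rd, 33), (18, Beta, A, 38, x3, 37), (5, Zephyr, C, 13, bio, 25), (5, Zephyr, C, 13, x2, 13), (5, Zephyr, C, 14, bio, 25), (5, Zephyr, C, 14, x2, 13), (5, Zephyr, C, 17, bio, 25), (5, Zephyr, C, 17, x2, 13), (5, Zephyr, C, 7, bio, 25), (5, Zephyr, C, 7, x2, 13), (5, Zephyr, C, 8, bio, 25), (5, Zephyr, C, 8, x2, 13)}
Selection title ≠ Lyra: {(14, Omega, B, 18, p3, 12), (14, Zephyr, F, 18, bio, 25), (14, Zephyr, F, 18, x2, 13), (18, Beta, A, 37, rd, 33), (18, Beta, A, 37, x3, 37), (18, Beta, A, 38, rd, 33), (18, Beta, A, 38, x3, 37), (5, Zephyr, C, 13, bio, 25), (5, Zephyr, C, 13, x2, 13), (5, Zephyr, C, 14, bio, 25), (5, Zephyr, C, 14, x2, 13), (5, Zephyr, C, 17, bio, 25), (5, Zephyr, C, 17, x2, 13), (5, Zephyr, C, 7, bio, 25), (5, Zephyr, C, 7, x2, 13), (5, Zephyr, C, 8, bio, 25), (5, Zephyr, C, 8, x2, 13)}
π_{sid, title, tid} gives {(14, Omega, 18), (14, Zephyr, 18), (18, Beta, 37), (18, Beta, 38), (5, Zephyr, 13), (5, Zephyr, 14), (5, Zephyr, 17), (5, Zephyr, 7), (5, Zephyr, 8)} (8 duplicate(s) eliminated).

{(14, Omega, 18), (14, Zephyr, 18), (18, Beta, 37), (18, Beta, 38), (5, Zephyr, 13), (5, Zephyr, 14), (5, Zephyr, 17), (5, Zephyr, 7), (5, Zephyr, 8)}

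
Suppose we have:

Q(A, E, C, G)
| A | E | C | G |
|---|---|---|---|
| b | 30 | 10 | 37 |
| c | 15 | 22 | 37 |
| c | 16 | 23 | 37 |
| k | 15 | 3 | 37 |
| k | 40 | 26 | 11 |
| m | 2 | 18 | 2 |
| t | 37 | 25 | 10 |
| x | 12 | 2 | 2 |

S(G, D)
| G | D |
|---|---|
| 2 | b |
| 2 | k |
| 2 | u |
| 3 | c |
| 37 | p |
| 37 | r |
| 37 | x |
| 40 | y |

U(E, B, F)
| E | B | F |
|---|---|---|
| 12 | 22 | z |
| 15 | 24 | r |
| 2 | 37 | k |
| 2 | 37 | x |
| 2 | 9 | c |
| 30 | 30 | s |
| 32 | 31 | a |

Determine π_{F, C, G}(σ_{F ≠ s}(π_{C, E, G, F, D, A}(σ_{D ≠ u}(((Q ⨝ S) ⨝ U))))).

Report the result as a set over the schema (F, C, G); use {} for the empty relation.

Joining Q and S on G yields {(b, 30, 10, 37, p), (b, 30, 10, 37, r), (b, 30, 10, 37, x), (c, 15, 22, 37, p), (c, 15, 22, 37, r), (c, 15, 22, 37, x), (c, 16, 23, 37, p), (c, 16, 23, 37, r), (c, 16, 23, 37, x), (k, 15, 3, 37, p), (k, 15, 3, 37, r), (k, 15, 3, 37, x), (m, 2, 18, 2, b), (m, 2, 18, 2, k), (m, 2, 18, 2, u), (x, 12, 2, 2, b), (x, 12, 2, 2, k), (x, 12, 2, 2, u)}.
Joining (Q ⨝ S) and U on E yields {(b, 30, 10, 37, p, 30, s), (b, 30, 10, 37, r, 30, s), (b, 30, 10, 37, x, 30, s), (c, 15, 22, 37, p, 24, r), (c, 15, 22, 37, r, 24, r), (c, 15, 22, 37, x, 24, r), (k, 15, 3, 37, p, 24, r), (k, 15, 3, 37, r, 24, r), (k, 15, 3, 37, x, 24, r), (m, 2, 18, 2, b, 37, k), (m, 2, 18, 2, b, 37, x), (m, 2, 18, 2, b, 9, c), (m, 2, 18, 2, k, 37, k), (m, 2, 18, 2, k, 37, x), (m, 2, 18, 2, k, 9, c), (m, 2, 18, 2, u, 37, k), (m, 2, 18, 2, u, 37, x), (m, 2, 18, 2, u, 9, c), (x, 12, 2, 2, b, 22, z), (x, 12, 2, 2, k, 22, z), (x, 12, 2, 2, u, 22, z)}.
Selection D ≠ u: {(b, 30, 10, 37, p, 30, s), (b, 30, 10, 37, r, 30, s), (b, 30, 10, 37, x, 30, s), (c, 15, 22, 37, p, 24, r), (c, 15, 22, 37, r, 24, r), (c, 15, 22, 37, x, 24, r), (k, 15, 3, 37, p, 24, r), (k, 15, 3, 37, r, 24, r), (k, 15, 3, 37, x, 24, r), (m, 2, 18, 2, b, 37, k), (m, 2, 18, 2, b, 37, x), (m, 2, 18, 2, b, 9, c), (m, 2, 18, 2, k, 37, k), (m, 2, 18, 2, k, 37, x), (m, 2, 18, 2, k, 9, c), (x, 12, 2, 2, b, 22, z), (x, 12, 2, 2, k, 22, z)}
π_{C, E, G, F, D, A} gives {(10, 30, 37, s, p, b), (10, 30, 37, s, r, b), (10, 30, 37, s, x, b), (18, 2, 2, c, b, m), (18, 2, 2, c, k, m), (18, 2, 2, k, b, m), (18, 2, 2, k, k, m), (18, 2, 2, x, b, m), (18, 2, 2, x, k, m), (2, 12, 2, z, b, x), (2, 12, 2, z, k, x), (22, 15, 37, r, p, c), (22, 15, 37, r, r, c), (22, 15, 37, r, x, c), (3, 15, 37, r, p, k), (3, 15, 37, r, r, k), (3, 15, 37, r, x, k)}.
Selection F ≠ s: {(18, 2, 2, c, b, m), (18, 2, 2, c, k, m), (18, 2, 2, k, b, m), (18, 2, 2, k, k, m), (18, 2, 2, x, b, m), (18, 2, 2, x, k, m), (2, 12, 2, z, b, x), (2, 12, 2, z, k, x), (22, 15, 37, r, p, c), (22, 15, 37, r, r, c), (22, 15, 37, r, x, c), (3, 15, 37, r, p, k), (3, 15, 37, r, r, k), (3, 15, 37, r, x, k)}
π_{F, C, G} gives {(c, 18, 2), (k, 18, 2), (r, 22, 37), (r, 3, 37), (x, 18, 2), (z, 2, 2)} (8 duplicate(s) eliminated).

{(c, 18, 2), (k, 18, 2), (r, 22, 37), (r, 3, 37), (x, 18, 2), (z, 2, 2)}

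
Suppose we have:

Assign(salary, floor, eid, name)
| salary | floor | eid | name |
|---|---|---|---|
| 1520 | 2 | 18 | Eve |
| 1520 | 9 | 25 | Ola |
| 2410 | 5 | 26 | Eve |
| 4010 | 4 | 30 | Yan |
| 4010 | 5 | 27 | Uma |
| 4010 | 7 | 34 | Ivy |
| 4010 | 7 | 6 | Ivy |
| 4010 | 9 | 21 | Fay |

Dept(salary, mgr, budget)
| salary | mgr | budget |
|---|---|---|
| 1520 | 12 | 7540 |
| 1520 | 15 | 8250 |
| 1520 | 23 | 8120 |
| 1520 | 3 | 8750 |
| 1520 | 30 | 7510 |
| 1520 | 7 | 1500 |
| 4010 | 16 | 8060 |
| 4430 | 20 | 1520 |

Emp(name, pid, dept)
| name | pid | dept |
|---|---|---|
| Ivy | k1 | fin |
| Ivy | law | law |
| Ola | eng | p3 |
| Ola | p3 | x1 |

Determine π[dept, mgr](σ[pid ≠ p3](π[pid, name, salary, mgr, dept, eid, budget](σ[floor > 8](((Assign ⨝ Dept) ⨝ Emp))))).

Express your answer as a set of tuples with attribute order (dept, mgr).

Joining Assign and Dept on salary yields {(1520, 2, 18, Eve, 12, 7540), (1520, 2, 18, Eve, 15, 8250), (1520, 2, 18, Eve, 23, 8120), (1520, 2, 18, Eve, 3, 8750), (1520, 2, 18, Eve, 30, 7510), (1520, 2, 18, Eve, 7, 1500), (1520, 9, 25, Ola, 12, 7540), (1520, 9, 25, Ola, 15, 8250), (1520, 9, 25, Ola, 23, 8120), (1520, 9, 25, Ola, 3, 8750), (1520, 9, 25, Ola, 30, 7510), (1520, 9, 25, Ola, 7, 1500), (4010, 4, 30, Yan, 16, 8060), (4010, 5, 27, Uma, 16, 8060), (4010, 7, 34, Ivy, 16, 8060), (4010, 7, 6, Ivy, 16, 8060), (4010, 9, 21, Fay, 16, 8060)}.
Joining (Assign ⨝ Dept) and Emp on name yields {(1520, 9, 25, Ola, 12, 7540, eng, p3), (1520, 9, 25, Ola, 12, 7540, p3, x1), (1520, 9, 25, Ola, 15, 8250, eng, p3), (1520, 9, 25, Ola, 15, 8250, p3, x1), (1520, 9, 25, Ola, 23, 8120, eng, p3), (1520, 9, 25, Ola, 23, 8120, p3, x1), (1520, 9, 25, Ola, 3, 8750, eng, p3), (1520, 9, 25, Ola, 3, 8750, p3, x1), (1520, 9, 25, Ola, 30, 7510, eng, p3), (1520, 9, 25, Ola, 30, 7510, p3, x1), (1520, 9, 25, Ola, 7, 1500, eng, p3), (1520, 9, 25, Ola, 7, 1500, p3, x1), (4010, 7, 34, Ivy, 16, 8060, k1, fin), (4010, 7, 34, Ivy, 16, 8060, law, law), (4010, 7, 6, Ivy, 16, 8060, k1, fin), (4010, 7, 6, Ivy, 16, 8060, law, law)}.
Selection floor > 8: {(1520, 9, 25, Ola, 12, 7540, eng, p3), (1520, 9, 25, Ola, 12, 7540, p3, x1), (1520, 9, 25, Ola, 15, 8250, eng, p3), (1520, 9, 25, Ola, 15, 8250, p3, x1), (1520, 9, 25, Ola, 23, 8120, eng, p3), (1520, 9, 25, Ola, 23, 8120, p3, x1), (1520, 9, 25, Ola, 3, 8750, eng, p3), (1520, 9, 25, Ola, 3, 8750, p3, x1), (1520, 9, 25, Ola, 30, 7510, eng, p3), (1520, 9, 25, Ola, 30, 7510, p3, x1), (1520, 9, 25, Ola, 7, 1500, eng, p3), (1520, 9, 25, Ola, 7, 1500, p3, x1)}
π_{pid, name, salary, mgr, dept, eid, budget} gives {(eng, Ola, 1520, 12, p3, 25, 7540), (eng, Ola, 1520, 15, p3, 25, 8250), (eng, Ola, 1520, 23, p3, 25, 8120), (eng, Ola, 1520, 3, p3, 25, 8750), (eng, Ola, 1520, 30, p3, 25, 7510), (eng, Ola, 1520, 7, p3, 25, 1500), (p3, Ola, 1520, 12, x1, 25, 7540), (p3, Ola, 1520, 15, x1, 25, 8250), (p3, Ola, 1520, 23, x1, 25, 8120), (p3, Ola, 1520, 3, x1, 25, 8750), (p3, Ola, 1520, 30, x1, 25, 7510), (p3, Ola, 1520, 7, x1, 25, 1500)}.
Selection pid ≠ p3: {(eng, Ola, 1520, 12, p3, 25, 7540), (eng, Ola, 1520, 15, p3, 25, 8250), (eng, Ola, 1520, 23, p3, 25, 8120), (eng, Ola, 1520, 3, p3, 25, 8750), (eng, Ola, 1520, 30, p3, 25, 7510), (eng, Ola, 1520, 7, p3, 25, 1500)}
π_{dept, mgr} gives {(p3, 12), (p3, 15), (p3, 23), (p3, 3), (p3, 30), (p3, 7)}.

{(p3, 12), (p3, 15), (p3, 23), (p3, 3), (p3, 30), (p3, 7)}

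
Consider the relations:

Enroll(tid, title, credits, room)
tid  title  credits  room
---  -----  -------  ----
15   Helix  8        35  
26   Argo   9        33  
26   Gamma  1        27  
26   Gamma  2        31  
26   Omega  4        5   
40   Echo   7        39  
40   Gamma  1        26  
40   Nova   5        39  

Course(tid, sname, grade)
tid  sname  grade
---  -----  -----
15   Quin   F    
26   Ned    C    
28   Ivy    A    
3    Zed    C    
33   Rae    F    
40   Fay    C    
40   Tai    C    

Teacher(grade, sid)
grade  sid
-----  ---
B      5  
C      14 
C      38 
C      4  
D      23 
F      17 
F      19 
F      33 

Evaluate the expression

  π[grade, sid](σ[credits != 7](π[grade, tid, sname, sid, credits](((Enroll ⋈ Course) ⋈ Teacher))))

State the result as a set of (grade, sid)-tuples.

{(C, 14), (C, 38), (C, 4), (F, 17), (F, 19), (F, 33)}

Natural join on tid: {(15, Helix, 8, 35, Quin, F), (26, Argo, 9, 33, Ned, C), (26, Gamma, 1, 27, Ned, C), (26, Gamma, 2, 31, Ned, C), (26, Omega, 4, 5, Ned, C), (40, Echo, 7, 39, Fay, C), (40, Echo, 7, 39, Tai, C), (40, Gamma, 1, 26, Fay, C), (40, Gamma, 1, 26, Tai, C), (40, Nova, 5, 39, Fay, C), (40, Nova, 5, 39, Tai, C)}
Natural join on grade: {(15, Helix, 8, 35, Quin, F, 17), (15, Helix, 8, 35, Quin, F, 19), (15, Helix, 8, 35, Quin, F, 33), (26, Argo, 9, 33, Ned, C, 14), (26, Argo, 9, 33, Ned, C, 38), (26, Argo, 9, 33, Ned, C, 4), (26, Gamma, 1, 27, Ned, C, 14), (26, Gamma, 1, 27, Ned, C, 38), (26, Gamma, 1, 27, Ned, C, 4), (26, Gamma, 2, 31, Ned, C, 14), (26, Gamma, 2, 31, Ned, C, 38), (26, Gamma, 2, 31, Ned, C, 4), (26, Omega, 4, 5, Ned, C, 14), (26, Omega, 4, 5, Ned, C, 38), (26, Omega, 4, 5, Ned, C, 4), (40, Echo, 7, 39, Fay, C, 14), (40, Echo, 7, 39, Fay, C, 38), (40, Echo, 7, 39, Fay, C, 4), (40, Echo, 7, 39, Tai, C, 14), (40, Echo, 7, 39, Tai, C, 38), (40, Echo, 7, 39, Tai, C, 4), (40, Gamma, 1, 26, Fay, C, 14), (40, Gamma, 1, 26, Fay, C, 38), (40, Gamma, 1, 26, Fay, C, 4), (40, Gamma, 1, 26, Tai, C, 14), (40, Gamma, 1, 26, Tai, C, 38), (40, Gamma, 1, 26, Tai, C, 4), (40, Nova, 5, 39, Fay, C, 14), (40, Nova, 5, 39, Fay, C, 38), (40, Nova, 5, 39, Fay, C, 4), (40, Nova, 5, 39, Tai, C, 14), (40, Nova, 5, 39, Tai, C, 38), (40, Nova, 5, 39, Tai, C, 4)}
π[grade, tid, sname, sid, credits]: project onto (grade, tid, sname, sid, credits) → {(C, 26, Ned, 14, 1), (C, 26, Ned, 14, 2), (C, 26, Ned, 14, 4), (C, 26, Ned, 14, 9), (C, 26, Ned, 38, 1), (C, 26, Ned, 38, 2), (C, 26, Ned, 38, 4), (C, 26, Ned, 38, 9), (C, 26, Ned, 4, 1), (C, 26, Ned, 4, 2), (C, 26, Ned, 4, 4), (C, 26, Ned, 4, 9), (C, 40, Fay, 14, 1), (C, 40, Fay, 14, 5), (C, 40, Fay, 14, 7), (C, 40, Fay, 38, 1), (C, 40, Fay, 38, 5), (C, 40, Fay, 38, 7), (C, 40, Fay, 4, 1), (C, 40, Fay, 4, 5), (C, 40, Fay, 4, 7), (C, 40, Tai, 14, 1), (C, 40, Tai, 14, 5), (C, 40, Tai, 14, 7), (C, 40, Tai, 38, 1), (C, 40, Tai, 38, 5), (C, 40, Tai, 38, 7), (C, 40, Tai, 4, 1), (C, 40, Tai, 4, 5), (C, 40, Tai, 4, 7), (F, 15, Quin, 17, 8), (F, 15, Quin, 19, 8), (F, 15, Quin, 33, 8)}
σ[credits != 7]: keep tuples satisfying credits != 7 → {(C, 26, Ned, 14, 1), (C, 26, Ned, 14, 2), (C, 26, Ned, 14, 4), (C, 26, Ned, 14, 9), (C, 26, Ned, 38, 1), (C, 26, Ned, 38, 2), (C, 26, Ned, 38, 4), (C, 26, Ned, 38, 9), (C, 26, Ned, 4, 1), (C, 26, Ned, 4, 2), (C, 26, Ned, 4, 4), (C, 26, Ned, 4, 9), (C, 40, Fay, 14, 1), (C, 40, Fay, 14, 5), (C, 40, Fay, 38, 1), (C, 40, Fay, 38, 5), (C, 40, Fay, 4, 1), (C, 40, Fay, 4, 5), (C, 40, Tai, 14, 1), (C, 40, Tai, 14, 5), (C, 40, Tai, 38, 1), (C, 40, Tai, 38, 5), (C, 40, Tai, 4, 1), (C, 40, Tai, 4, 5), (F, 15, Quin, 17, 8), (F, 15, Quin, 19, 8), (F, 15, Quin, 33, 8)}
π[grade, sid]: project onto (grade, sid) (21 duplicate(s) eliminated) → {(C, 14), (C, 38), (C, 4), (F, 17), (F, 19), (F, 33)}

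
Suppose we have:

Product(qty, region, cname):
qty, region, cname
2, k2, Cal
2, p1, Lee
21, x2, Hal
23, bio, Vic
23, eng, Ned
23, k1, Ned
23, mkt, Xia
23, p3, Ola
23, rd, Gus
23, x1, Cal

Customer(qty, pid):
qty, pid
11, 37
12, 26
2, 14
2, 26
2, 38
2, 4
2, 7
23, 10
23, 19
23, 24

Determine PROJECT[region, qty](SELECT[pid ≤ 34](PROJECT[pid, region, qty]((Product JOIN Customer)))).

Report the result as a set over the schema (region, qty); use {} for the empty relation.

Joining Product and Customer on qty yields {(2, k2, Cal, 14), (2, k2, Cal, 26), (2, k2, Cal, 38), (2, k2, Cal, 4), (2, k2, Cal, 7), (2, p1, Lee, 14), (2, p1, Lee, 26), (2, p1, Lee, 38), (2, p1, Lee, 4), (2, p1, Lee, 7), (23, bio, Vic, 10), (23, bio, Vic, 19), (23, bio, Vic, 24), (23, eng, Ned, 10), (23, eng, Ned, 19), (23, eng, Ned, 24), (23, k1, Ned, 10), (23, k1, Ned, 19), (23, k1, Ned, 24), (23, mkt, Xia, 10), (23, mkt, Xia, 19), (23, mkt, Xia, 24), (23, p3, Ola, 10), (23, p3, Ola, 19), (23, p3, Ola, 24), (23, rd, Gus, 10), (23, rd, Gus, 19), (23, rd, Gus, 24), (23, x1, Cal, 10), (23, x1, Cal, 19), (23, x1, Cal, 24)}.
π[pid, region, qty]: project onto (pid, region, qty) → {(10, bio, 23), (10, eng, 23), (10, k1, 23), (10, mkt, 23), (10, p3, 23), (10, rd, 23), (10, x1, 23), (14, k2, 2), (14, p1, 2), (19, bio, 23), (19, eng, 23), (19, k1, 23), (19, mkt, 23), (19, p3, 23), (19, rd, 23), (19, x1, 23), (24, bio, 23), (24, eng, 23), (24, k1, 23), (24, mkt, 23), (24, p3, 23), (24, rd, 23), (24, x1, 23), (26, k2, 2), (26, p1, 2), (38, k2, 2), (38, p1, 2), (4, k2, 2), (4, p1, 2), (7, k2, 2), (7, p1, 2)}
Filtering on pid ≤ 34 leaves {(10, bio, 23), (10, eng, 23), (10, k1, 23), (10, mkt, 23), (10, p3, 23), (10, rd, 23), (10, x1, 23), (14, k2, 2), (14, p1, 2), (19, bio, 23), (19, eng, 23), (19, k1, 23), (19, mkt, 23), (19, p3, 23), (19, rd, 23), (19, x1, 23), (24, bio, 23), (24, eng, 23), (24, k1, 23), (24, mkt, 23), (24, p3, 23), (24, rd, 23), (24, x1, 23), (26, k2, 2), (26, p1, 2), (4, k2, 2), (4, p1, 2), (7, k2, 2), (7, p1, 2)}.
π[region, qty]: project onto (region, qty) (20 duplicate(s) eliminated) → {(bio, 23), (eng, 23), (k1, 23), (k2, 2), (mkt, 23), (p1, 2), (p3, 23), (rd, 23), (x1, 23)}

{(bio, 23), (eng, 23), (k1, 23), (k2, 2), (mkt, 23), (p1, 2), (p3, 23), (rd, 23), (x1, 23)}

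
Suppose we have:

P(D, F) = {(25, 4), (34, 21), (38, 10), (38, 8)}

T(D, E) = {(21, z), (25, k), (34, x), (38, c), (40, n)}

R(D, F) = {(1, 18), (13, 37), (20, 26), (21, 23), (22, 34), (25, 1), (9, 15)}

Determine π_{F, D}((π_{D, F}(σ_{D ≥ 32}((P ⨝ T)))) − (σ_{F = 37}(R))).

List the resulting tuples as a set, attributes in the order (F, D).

P ⋈ T (natural join on D): {(25, 4, k), (34, 21, x), (38, 10, c), (38, 8, c)}
Filtering on D ≥ 32 leaves {(34, 21, x), (38, 10, c), (38, 8, c)}.
Keep only column(s) D, F: {(34, 21), (38, 10), (38, 8)}
Filtering on F = 37 leaves {(13, 37)}.
Difference: {(34, 21), (38, 10), (38, 8)} with {(13, 37)} → {(34, 21), (38, 10), (38, 8)}
Keep only column(s) F, D: {(10, 38), (21, 34), (8, 38)}

{(10, 38), (21, 34), (8, 38)}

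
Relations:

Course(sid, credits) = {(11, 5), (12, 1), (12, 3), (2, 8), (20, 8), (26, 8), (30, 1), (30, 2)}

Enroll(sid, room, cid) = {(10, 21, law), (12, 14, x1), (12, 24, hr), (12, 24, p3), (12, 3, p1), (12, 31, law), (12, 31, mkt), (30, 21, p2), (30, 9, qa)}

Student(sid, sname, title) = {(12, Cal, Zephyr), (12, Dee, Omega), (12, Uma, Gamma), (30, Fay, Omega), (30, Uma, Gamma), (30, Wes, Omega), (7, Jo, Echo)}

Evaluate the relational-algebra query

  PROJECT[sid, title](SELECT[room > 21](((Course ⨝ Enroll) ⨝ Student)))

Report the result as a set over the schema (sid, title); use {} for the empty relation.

{(12, Gamma), (12, Omega), (12, Zephyr)}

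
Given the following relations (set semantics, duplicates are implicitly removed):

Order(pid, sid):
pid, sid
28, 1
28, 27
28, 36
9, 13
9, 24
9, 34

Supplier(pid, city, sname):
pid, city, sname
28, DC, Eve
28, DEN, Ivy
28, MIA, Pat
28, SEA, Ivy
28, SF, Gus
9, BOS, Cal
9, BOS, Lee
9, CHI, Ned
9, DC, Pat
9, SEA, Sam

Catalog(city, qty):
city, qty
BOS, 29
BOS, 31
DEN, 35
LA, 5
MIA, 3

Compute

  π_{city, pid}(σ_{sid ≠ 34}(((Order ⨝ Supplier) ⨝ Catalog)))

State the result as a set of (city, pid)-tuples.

Joining Order and Supplier on pid yields {(28, 1, DC, Eve), (28, 1, DEN, Ivy), (28, 1, MIA, Pat), (28, 1, SEA, Ivy), (28, 1, SF, Gus), (28, 27, DC, Eve), (28, 27, DEN, Ivy), (28, 27, MIA, Pat), (28, 27, SEA, Ivy), (28, 27, SF, Gus), (28, 36, DC, Eve), (28, 36, DEN, Ivy), (28, 36, MIA, Pat), (28, 36, SEA, Ivy), (28, 36, SF, Gus), (9, 13, BOS, Cal), (9, 13, BOS, Lee), (9, 13, CHI, Ned), (9, 13, DC, Pat), (9, 13, SEA, Sam), (9, 24, BOS, Cal), (9, 24, BOS, Lee), (9, 24, CHI, Ned), (9, 24, DC, Pat), (9, 24, SEA, Sam), (9, 34, BOS, Cal), (9, 34, BOS, Lee), (9, 34, CHI, Ned), (9, 34, DC, Pat), (9, 34, SEA, Sam)}.
Joining (Order ⨝ Supplier) and Catalog on city yields {(28, 1, DEN, Ivy, 35), (28, 1, MIA, Pat, 3), (28, 27, DEN, Ivy, 35), (28, 27, MIA, Pat, 3), (28, 36, DEN, Ivy, 35), (28, 36, MIA, Pat, 3), (9, 13, BOS, Cal, 29), (9, 13, BOS, Cal, 31), (9, 13, BOS, Lee, 29), (9, 13, BOS, Lee, 31), (9, 24, BOS, Cal, 29), (9, 24, BOS, Cal, 31), (9, 24, BOS, Lee, 29), (9, 24, BOS, Lee, 31), (9, 34, BOS, Cal, 29), (9, 34, BOS, Cal, 31), (9, 34, BOS, Lee, 29), (9, 34, BOS, Lee, 31)}.
Selection sid ≠ 34: {(28, 1, DEN, Ivy, 35), (28, 1, MIA, Pat, 3), (28, 27, DEN, Ivy, 35), (28, 27, MIA, Pat, 3), (28, 36, DEN, Ivy, 35), (28, 36, MIA, Pat, 3), (9, 13, BOS, Cal, 29), (9, 13, BOS, Cal, 31), (9, 13, BOS, Lee, 29), (9, 13, BOS, Lee, 31), (9, 24, BOS, Cal, 29), (9, 24, BOS, Cal, 31), (9, 24, BOS, Lee, 29), (9, 24, BOS, Lee, 31)}
π_{city, pid} gives {(BOS, 9), (DEN, 28), (MIA, 28)} (11 duplicate(s) eliminated).

{(BOS, 9), (DEN, 28), (MIA, 28)}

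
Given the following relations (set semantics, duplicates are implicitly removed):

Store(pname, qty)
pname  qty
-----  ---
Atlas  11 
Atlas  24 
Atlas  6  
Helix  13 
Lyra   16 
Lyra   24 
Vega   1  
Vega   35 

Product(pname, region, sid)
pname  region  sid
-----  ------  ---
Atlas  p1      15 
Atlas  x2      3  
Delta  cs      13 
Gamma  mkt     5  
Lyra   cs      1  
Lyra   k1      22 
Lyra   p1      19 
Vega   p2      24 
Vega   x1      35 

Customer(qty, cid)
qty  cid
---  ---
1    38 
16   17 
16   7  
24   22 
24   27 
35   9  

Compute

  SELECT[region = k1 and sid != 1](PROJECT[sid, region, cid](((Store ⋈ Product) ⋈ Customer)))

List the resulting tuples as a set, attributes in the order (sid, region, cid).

{(22, k1, 17), (22, k1, 22), (22, k1, 27), (22, k1, 7)}

Store ⋈ Product (natural join on pname): {(Atlas, 11, p1, 15), (Atlas, 11, x2, 3), (Atlas, 24, p1, 15), (Atlas, 24, x2, 3), (Atlas, 6, p1, 15), (Atlas, 6, x2, 3), (Lyra, 16, cs, 1), (Lyra, 16, k1, 22), (Lyra, 16, p1, 19), (Lyra, 24, cs, 1), (Lyra, 24, k1, 22), (Lyra, 24, p1, 19), (Vega, 1, p2, 24), (Vega, 1, x1, 35), (Vega, 35, p2, 24), (Vega, 35, x1, 35)}
(Store ⋈ Product) ⋈ Customer (natural join on qty): {(Atlas, 24, p1, 15, 22), (Atlas, 24, p1, 15, 27), (Atlas, 24, x2, 3, 22), (Atlas, 24, x2, 3, 27), (Lyra, 16, cs, 1, 17), (Lyra, 16, cs, 1, 7), (Lyra, 16, k1, 22, 17), (Lyra, 16, k1, 22, 7), (Lyra, 16, p1, 19, 17), (Lyra, 16, p1, 19, 7), (Lyra, 24, cs, 1, 22), (Lyra, 24, cs, 1, 27), (Lyra, 24, k1, 22, 22), (Lyra, 24, k1, 22, 27), (Lyra, 24, p1, 19, 22), (Lyra, 24, p1, 19, 27), (Vega, 1, p2, 24, 38), (Vega, 1, x1, 35, 38), (Vega, 35, p2, 24, 9), (Vega, 35, x1, 35, 9)}
π[sid, region, cid]: project onto (sid, region, cid) → {(1, cs, 17), (1, cs, 22), (1, cs, 27), (1, cs, 7), (15, p1, 22), (15, p1, 27), (19, p1, 17), (19, p1, 22), (19, p1, 27), (19, p1, 7), (22, k1, 17), (22, k1, 22), (22, k1, 27), (22, k1, 7), (24, p2, 38), (24, p2, 9), (3, x2, 22), (3, x2, 27), (35, x1, 38), (35, x1, 9)}
Selection region = k1 and sid != 1: {(22, k1, 17), (22, k1, 22), (22, k1, 27), (22, k1, 7)}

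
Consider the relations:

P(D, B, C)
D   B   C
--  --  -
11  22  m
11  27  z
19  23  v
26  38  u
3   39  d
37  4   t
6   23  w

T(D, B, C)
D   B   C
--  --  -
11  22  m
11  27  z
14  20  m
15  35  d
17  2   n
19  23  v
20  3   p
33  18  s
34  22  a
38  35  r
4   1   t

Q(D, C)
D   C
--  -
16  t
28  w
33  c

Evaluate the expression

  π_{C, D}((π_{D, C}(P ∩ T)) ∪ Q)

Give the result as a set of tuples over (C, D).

Intersection: {(11, 22, m), (11, 27, z), (19, 23, v), (26, 38, u), (3, 39, d), (37, 4, t), (6, 23, w)} with {(11, 22, m), (11, 27, z), (14, 20, m), (15, 35, d), (17, 2, n), (19, 23, v), (20, 3, p), (33, 18, s), (34, 22, a), (38, 35, r), (4, 1, t)} → {(11, 22, m), (11, 27, z), (19, 23, v)}
Projecting to D, C: {(11, m), (11, z), (19, v)}
Union: {(11, m), (11, z), (19, v)} with {(16, t), (28, w), (33, c)} → {(11, m), (11, z), (16, t), (19, v), (28, w), (33, c)}
Projecting to C, D: {(c, 33), (m, 11), (t, 16), (v, 19), (w, 28), (z, 11)}

{(c, 33), (m, 11), (t, 16), (v, 19), (w, 28), (z, 11)}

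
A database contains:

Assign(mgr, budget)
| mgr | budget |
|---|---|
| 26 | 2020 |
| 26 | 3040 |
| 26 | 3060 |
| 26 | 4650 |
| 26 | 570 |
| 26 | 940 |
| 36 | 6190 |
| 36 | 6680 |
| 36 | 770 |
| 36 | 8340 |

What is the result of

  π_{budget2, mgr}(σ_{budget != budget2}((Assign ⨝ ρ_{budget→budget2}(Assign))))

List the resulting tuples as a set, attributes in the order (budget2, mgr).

{(2020, 26), (3040, 26), (3060, 26), (4650, 26), (570, 26), (6190, 36), (6680, 36), (770, 36), (8340, 36), (940, 26)}

ρ[budget→budget2]: schema becomes (mgr, budget2); tuples unchanged.
Joining Assign and ρ_{budget→budget2}(Assign) on mgr yields {(26, 2020, 2020), (26, 2020, 3040), (26, 2020, 3060), (26, 2020, 4650), (26, 2020, 570), (26, 2020, 940), (26, 3040, 2020), (26, 3040, 3040), (26, 3040, 3060), (26, 3040, 4650), (26, 3040, 570), (26, 3040, 940), (26, 3060, 2020), (26, 3060, 3040), (26, 3060, 3060), (26, 3060, 4650), (26, 3060, 570), (26, 3060, 940), (26, 4650, 2020), (26, 4650, 3040), (26, 4650, 3060), (26, 4650, 4650), (26, 4650, 570), (26, 4650, 940), (26, 570, 2020), (26, 570, 3040), (26, 570, 3060), (26, 570, 4650), (26, 570, 570), (26, 570, 940), (26, 940, 2020), (26, 940, 3040), (26, 940, 3060), (26, 940, 4650), (26, 940, 570), (26, 940, 940), (36, 6190, 6190), (36, 6190, 6680), (36, 6190, 770), (36, 6190, 8340), (36, 6680, 6190), (36, 6680, 6680), (36, 6680, 770), (36, 6680, 8340), (36, 770, 6190), (36, 770, 6680), (36, 770, 770), (36, 770, 8340), (36, 8340, 6190), (36, 8340, 6680), (36, 8340, 770), (36, 8340, 8340)}.
Selection budget != budget2: {(26, 2020, 3040), (26, 2020, 3060), (26, 2020, 4650), (26, 2020, 570), (26, 2020, 940), (26, 3040, 2020), (26, 3040, 3060), (26, 3040, 4650), (26, 3040, 570), (26, 3040, 940), (26, 3060, 2020), (26, 3060, 3040), (26, 3060, 4650), (26, 3060, 570), (26, 3060, 940), (26, 4650, 2020), (26, 4650, 3040), (26, 4650, 3060), (26, 4650, 570), (26, 4650, 940), (26, 570, 2020), (26, 570, 3040), (26, 570, 3060), (26, 570, 4650), (26, 570, 940), (26, 940, 2020), (26, 940, 3040), (26, 940, 3060), (26, 940, 4650), (26, 940, 570), (36, 6190, 6680), (36, 6190, 770), (36, 6190, 8340), (36, 6680, 6190), (36, 6680, 770), (36, 6680, 8340), (36, 770, 6190), (36, 770, 6680), (36, 770, 8340), (36, 8340, 6190), (36, 8340, 6680), (36, 8340, 770)}
π_{budget2, mgr} gives {(2020, 26), (3040, 26), (3060, 26), (4650, 26), (570, 26), (6190, 36), (6680, 36), (770, 36), (8340, 36), (940, 26)} (32 duplicate(s) eliminated).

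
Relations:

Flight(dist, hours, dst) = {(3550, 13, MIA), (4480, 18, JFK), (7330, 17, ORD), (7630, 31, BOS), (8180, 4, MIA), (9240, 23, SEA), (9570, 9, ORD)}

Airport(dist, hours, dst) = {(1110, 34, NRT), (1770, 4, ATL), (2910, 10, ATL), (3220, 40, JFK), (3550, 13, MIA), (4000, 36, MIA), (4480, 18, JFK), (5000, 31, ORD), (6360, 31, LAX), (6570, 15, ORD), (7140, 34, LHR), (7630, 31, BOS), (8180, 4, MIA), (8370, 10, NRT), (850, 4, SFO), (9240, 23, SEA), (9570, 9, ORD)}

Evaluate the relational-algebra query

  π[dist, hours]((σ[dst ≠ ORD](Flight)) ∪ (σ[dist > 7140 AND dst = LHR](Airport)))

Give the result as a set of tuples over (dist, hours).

σ[dst ≠ ORD]: keep tuples satisfying dst ≠ ORD → {(3550, 13, MIA), (4480, 18, JFK), (7630, 31, BOS), (8180, 4, MIA), (9240, 23, SEA)}
σ[dist > 7140 AND dst = LHR]: keep tuples satisfying dist > 7140 AND dst = LHR → {}
Union: {(3550, 13, MIA), (4480, 18, JFK), (7630, 31, BOS), (8180, 4, MIA), (9240, 23, SEA)} with {} → {(3550, 13, MIA), (4480, 18, JFK), (7630, 31, BOS), (8180, 4, MIA), (9240, 23, SEA)}
π_{dist, hours} gives {(3550, 13), (4480, 18), (7630, 31), (8180, 4), (9240, 23)}.

{(3550, 13), (4480, 18), (7630, 31), (8180, 4), (9240, 23)}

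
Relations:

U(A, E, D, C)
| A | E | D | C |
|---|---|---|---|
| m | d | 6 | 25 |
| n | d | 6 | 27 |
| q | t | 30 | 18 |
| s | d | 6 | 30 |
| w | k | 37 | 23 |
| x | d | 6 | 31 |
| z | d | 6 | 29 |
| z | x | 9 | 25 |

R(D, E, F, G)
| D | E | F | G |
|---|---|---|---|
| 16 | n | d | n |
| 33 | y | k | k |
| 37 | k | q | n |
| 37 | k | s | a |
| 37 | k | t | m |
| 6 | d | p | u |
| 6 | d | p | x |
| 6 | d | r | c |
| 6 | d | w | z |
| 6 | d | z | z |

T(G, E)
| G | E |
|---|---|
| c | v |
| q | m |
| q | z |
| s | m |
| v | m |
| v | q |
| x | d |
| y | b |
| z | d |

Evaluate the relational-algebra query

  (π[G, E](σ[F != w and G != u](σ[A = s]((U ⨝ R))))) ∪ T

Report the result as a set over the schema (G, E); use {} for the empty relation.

U ⋈ R (natural join on E, D): {(m, d, 6, 25, p, u), (m, d, 6, 25, p, x), (m, d, 6, 25, r, c), (m, d, 6, 25, w, z), (m, d, 6, 25, z, z), (n, d, 6, 27, p, u), (n, d, 6, 27, p, x), (n, d, 6, 27, r, c), (n, d, 6, 27, w, z), (n, d, 6, 27, z, z), (s, d, 6, 30, p, u), (s, d, 6, 30, p, x), (s, d, 6, 30, r, c), (s, d, 6, 30, w, z), (s, d, 6, 30, z, z), (w, k, 37, 23, q, n), (w, k, 37, 23, s, a), (w, k, 37, 23, t, m), (x, d, 6, 31, p, u), (x, d, 6, 31, p, x), (x, d, 6, 31, r, c), (x, d, 6, 31, w, z), (x, d, 6, 31, z, z), (z, d, 6, 29, p, u), (z, d, 6, 29, p, x), (z, d, 6, 29, r, c), (z, d, 6, 29, w, z), (z, d, 6, 29, z, z)}
Apply σ_{A = s}; surviving tuples: {(s, d, 6, 30, p, u), (s, d, 6, 30, p, x), (s, d, 6, 30, r, c), (s, d, 6, 30, w, z), (s, d, 6, 30, z, z)}
Apply σ_{F != w and G != u}; surviving tuples: {(s, d, 6, 30, p, x), (s, d, 6, 30, r, c), (s, d, 6, 30, z, z)}
Keep only column(s) G, E: {(c, d), (x, d), (z, d)}
Union: {(c, d), (x, d), (z, d)} with {(c, v), (q, m), (q, z), (s, m), (v, m), (v, q), (x, d), (y, b), (z, d)} → {(c, d), (c, v), (q, m), (q, z), (s, m), (v, m), (v, q), (x, d), (y, b), (z, d)}

{(c, d), (c, v), (q, m), (q, z), (s, m), (v, m), (v, q), (x, d), (y, b), (z, d)}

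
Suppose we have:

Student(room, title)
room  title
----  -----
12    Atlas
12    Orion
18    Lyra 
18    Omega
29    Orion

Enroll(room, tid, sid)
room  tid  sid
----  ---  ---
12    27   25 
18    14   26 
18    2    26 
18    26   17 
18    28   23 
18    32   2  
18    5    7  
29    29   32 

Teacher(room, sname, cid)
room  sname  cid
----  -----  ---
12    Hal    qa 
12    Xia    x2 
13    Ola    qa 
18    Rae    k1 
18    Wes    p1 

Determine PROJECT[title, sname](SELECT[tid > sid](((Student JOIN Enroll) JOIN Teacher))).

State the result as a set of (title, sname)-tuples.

Joining Student and Enroll on room yields {(12, Atlas, 27, 25), (12, Orion, 27, 25), (18, Lyra, 14, 26), (18, Lyra, 2, 26), (18, Lyra, 26, 17), (18, Lyra, 28, 23), (18, Lyra, 32, 2), (18, Lyra, 5, 7), (18, Omega, 14, 26), (18, Omega, 2, 26), (18, Omega, 26, 17), (18, Omega, 28, 23), (18, Omega, 32, 2), (18, Omega, 5, 7), (29, Orion, 29, 32)}.
Joining (Student JOIN Enroll) and Teacher on room yields {(12, Atlas, 27, 25, Hal, qa), (12, Atlas, 27, 25, Xia, x2), (12, Orion, 27, 25, Hal, qa), (12, Orion, 27, 25, Xia, x2), (18, Lyra, 14, 26, Rae, k1), (18, Lyra, 14, 26, Wes, p1), (18, Lyra, 2, 26, Rae, k1), (18, Lyra, 2, 26, Wes, p1), (18, Lyra, 26, 17, Rae, k1), (18, Lyra, 26, 17, Wes, p1), (18, Lyra, 28, 23, Rae, k1), (18, Lyra, 28, 23, Wes, p1), (18, Lyra, 32, 2, Rae, k1), (18, Lyra, 32, 2, Wes, p1), (18, Lyra, 5, 7, Rae, k1), (18, Lyra, 5, 7, Wes, p1), (18, Omega, 14, 26, Rae, k1), (18, Omega, 14, 26, Wes, p1), (18, Omega, 2, 26, Rae, k1), (18, Omega, 2, 26, Wes, p1), (18, Omega, 26, 17, Rae, k1), (18, Omega, 26, 17, Wes, p1), (18, Omega, 28, 23, Rae, k1), (18, Omega, 28, 23, Wes, p1), (18, Omega, 32, 2, Rae, k1), (18, Omega, 32, 2, Wes, p1), (18, Omega, 5, 7, Rae, k1), (18, Omega, 5, 7, Wes, p1)}.
Filtering on tid > sid leaves {(12, Atlas, 27, 25, Hal, qa), (12, Atlas, 27, 25, Xia, x2), (12, Orion, 27, 25, Hal, qa), (12, Orion, 27, 25, Xia, x2), (18, Lyra, 26, 17, Rae, k1), (18, Lyra, 26, 17, Wes, p1), (18, Lyra, 28, 23, Rae, k1), (18, Lyra, 28, 23, Wes, p1), (18, Lyra, 32, 2, Rae, k1), (18, Lyra, 32, 2, Wes, p1), (18, Omega, 26, 17, Rae, k1), (18, Omega, 26, 17, Wes, p1), (18, Omega, 28, 23, Rae, k1), (18, Omega, 28, 23, Wes, p1), (18, Omega, 32, 2, Rae, k1), (18, Omega, 32, 2, Wes, p1)}.
Projecting to title, sname (8 duplicate(s) eliminated): {(Atlas, Hal), (Atlas, Xia), (Lyra, Rae), (Lyra, Wes), (Omega, Rae), (Omega, Wes), (Orion, Hal), (Orion, Xia)}

{(Atlas, Hal), (Atlas, Xia), (Lyra, Rae), (Lyra, Wes), (Omega, Rae), (Omega, Wes), (Orion, Hal), (Orion, Xia)}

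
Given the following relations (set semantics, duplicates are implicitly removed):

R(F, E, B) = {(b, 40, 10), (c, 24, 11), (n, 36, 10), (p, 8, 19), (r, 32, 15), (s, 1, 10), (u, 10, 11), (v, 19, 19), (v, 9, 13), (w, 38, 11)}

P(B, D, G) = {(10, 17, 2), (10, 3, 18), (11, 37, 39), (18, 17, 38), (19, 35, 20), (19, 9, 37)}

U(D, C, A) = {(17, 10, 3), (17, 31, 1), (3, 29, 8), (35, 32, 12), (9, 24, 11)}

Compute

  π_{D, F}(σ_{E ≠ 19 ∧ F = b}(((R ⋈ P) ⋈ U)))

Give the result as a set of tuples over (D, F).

{(17, b), (3, b)}

Natural join on B: {(b, 40, 10, 17, 2), (b, 40, 10, 3, 18), (c, 24, 11, 37, 39), (n, 36, 10, 17, 2), (n, 36, 10, 3, 18), (p, 8, 19, 35, 20), (p, 8, 19, 9, 37), (s, 1, 10, 17, 2), (s, 1, 10, 3, 18), (u, 10, 11, 37, 39), (v, 19, 19, 35, 20), (v, 19, 19, 9, 37), (w, 38, 11, 37, 39)}
Natural join on D: {(b, 40, 10, 17, 2, 10, 3), (b, 40, 10, 17, 2, 31, 1), (b, 40, 10, 3, 18, 29, 8), (n, 36, 10, 17, 2, 10, 3), (n, 36, 10, 17, 2, 31, 1), (n, 36, 10, 3, 18, 29, 8), (p, 8, 19, 35, 20, 32, 12), (p, 8, 19, 9, 37, 24, 11), (s, 1, 10, 17, 2, 10, 3), (s, 1, 10, 17, 2, 31, 1), (s, 1, 10, 3, 18, 29, 8), (v, 19, 19, 35, 20, 32, 12), (v, 19, 19, 9, 37, 24, 11)}
Selection E ≠ 19 ∧ F = b: {(b, 40, 10, 17, 2, 10, 3), (b, 40, 10, 17, 2, 31, 1), (b, 40, 10, 3, 18, 29, 8)}
π[D, F]: project onto (D, F) (1 duplicate(s) eliminated) → {(17, b), (3, b)}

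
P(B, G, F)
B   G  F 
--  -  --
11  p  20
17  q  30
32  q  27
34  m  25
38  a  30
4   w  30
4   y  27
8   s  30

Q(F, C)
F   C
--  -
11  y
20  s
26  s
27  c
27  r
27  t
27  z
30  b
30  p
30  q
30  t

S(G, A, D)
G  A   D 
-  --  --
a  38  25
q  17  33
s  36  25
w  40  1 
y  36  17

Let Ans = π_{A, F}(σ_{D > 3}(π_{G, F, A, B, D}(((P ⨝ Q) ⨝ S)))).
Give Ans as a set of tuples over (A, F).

Natural join on F: {(11, p, 20, s), (17, q, 30, b), (17, q, 30, p), (17, q, 30, q), (17, q, 30, t), (32, q, 27, c), (32, q, 27, r), (32, q, 27, t), (32, q, 27, z), (38, a, 30, b), (38, a, 30, p), (38, a, 30, q), (38, a, 30, t), (4, w, 30, b), (4, w, 30, p), (4, w, 30, q), (4, w, 30, t), (4, y, 27, c), (4, y, 27, r), (4, y, 27, t), (4, y, 27, z), (8, s, 30, b), (8, s, 30, p), (8, s, 30, q), (8, s, 30, t)}
Natural join on G: {(17, q, 30, b, 17, 33), (17, q, 30, p, 17, 33), (17, q, 30, q, 17, 33), (17, q, 30, t, 17, 33), (32, q, 27, c, 17, 33), (32, q, 27, r, 17, 33), (32, q, 27, t, 17, 33), (32, q, 27, z, 17, 33), (38, a, 30, b, 38, 25), (38, a, 30, p, 38, 25), (38, a, 30, q, 38, 25), (38, a, 30, t, 38, 25), (4, w, 30, b, 40, 1), (4, w, 30, p, 40, 1), (4, w, 30, q, 40, 1), (4, w, 30, t, 40, 1), (4, y, 27, c, 36, 17), (4, y, 27, r, 36, 17), (4, y, 27, t, 36, 17), (4, y, 27, z, 36, 17), (8, s, 30, b, 36, 25), (8, s, 30, p, 36, 25), (8, s, 30, q, 36, 25), (8, s, 30, t, 36, 25)}
π_{G, F, A, B, D} gives {(a, 30, 38, 38, 25), (q, 27, 17, 32, 33), (q, 30, 17, 17, 33), (s, 30, 36, 8, 25), (w, 30, 40, 4, 1), (y, 27, 36, 4, 17)} (18 duplicate(s) eliminated).
Selection D > 3: {(a, 30, 38, 38, 25), (q, 27, 17, 32, 33), (q, 30, 17, 17, 33), (s, 30, 36, 8, 25), (y, 27, 36, 4, 17)}
π_{A, F} gives {(17, 27), (17, 30), (36, 27), (36, 30), (38, 30)}.

{(17, 27), (17, 30), (36, 27), (36, 30), (38, 30)}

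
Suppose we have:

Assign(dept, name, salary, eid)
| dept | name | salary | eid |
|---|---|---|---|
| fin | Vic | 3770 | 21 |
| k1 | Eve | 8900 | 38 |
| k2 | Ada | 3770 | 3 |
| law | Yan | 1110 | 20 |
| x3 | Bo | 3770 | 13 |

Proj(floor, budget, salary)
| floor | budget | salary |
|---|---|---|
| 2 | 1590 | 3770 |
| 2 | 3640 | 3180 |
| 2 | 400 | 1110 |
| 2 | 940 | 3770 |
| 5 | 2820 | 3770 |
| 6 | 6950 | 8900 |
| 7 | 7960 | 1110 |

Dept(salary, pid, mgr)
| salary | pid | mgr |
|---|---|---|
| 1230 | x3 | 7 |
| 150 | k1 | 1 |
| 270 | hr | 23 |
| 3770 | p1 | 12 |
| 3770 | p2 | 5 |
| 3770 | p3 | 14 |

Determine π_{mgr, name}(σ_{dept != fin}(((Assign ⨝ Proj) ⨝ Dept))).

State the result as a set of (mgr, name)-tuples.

Natural join on salary: {(fin, Vic, 3770, 21, 2, 1590), (fin, Vic, 3770, 21, 2, 940), (fin, Vic, 3770, 21, 5, 2820), (k1, Eve, 8900, 38, 6, 6950), (k2, Ada, 3770, 3, 2, 1590), (k2, Ada, 3770, 3, 2, 940), (k2, Ada, 3770, 3, 5, 2820), (law, Yan, 1110, 20, 2, 400), (law, Yan, 1110, 20, 7, 7960), (x3, Bo, 3770, 13, 2, 1590), (x3, Bo, 3770, 13, 2, 940), (x3, Bo, 3770, 13, 5, 2820)}
Natural join on salary: {(fin, Vic, 3770, 21, 2, 1590, p1, 12), (fin, Vic, 3770, 21, 2, 1590, p2, 5), (fin, Vic, 3770, 21, 2, 1590, p3, 14), (fin, Vic, 3770, 21, 2, 940, p1, 12), (fin, Vic, 3770, 21, 2, 940, p2, 5), (fin, Vic, 3770, 21, 2, 940, p3, 14), (fin, Vic, 3770, 21, 5, 2820, p1, 12), (fin, Vic, 3770, 21, 5, 2820, p2, 5), (fin, Vic, 3770, 21, 5, 2820, p3, 14), (k2, Ada, 3770, 3, 2, 1590, p1, 12), (k2, Ada, 3770, 3, 2, 1590, p2, 5), (k2, Ada, 3770, 3, 2, 1590, p3, 14), (k2, Ada, 3770, 3, 2, 940, p1, 12), (k2, Ada, 3770, 3, 2, 940, p2, 5), (k2, Ada, 3770, 3, 2, 940, p3, 14), (k2, Ada, 3770, 3, 5, 2820, p1, 12), (k2, Ada, 3770, 3, 5, 2820, p2, 5), (k2, Ada, 3770, 3, 5, 2820, p3, 14), (x3, Bo, 3770, 13, 2, 1590, p1, 12), (x3, Bo, 3770, 13, 2, 1590, p2, 5), (x3, Bo, 3770, 13, 2, 1590, p3, 14), (x3, Bo, 3770, 13, 2, 940, p1, 12), (x3, Bo, 3770, 13, 2, 940, p2, 5), (x3, Bo, 3770, 13, 2, 940, p3, 14), (x3, Bo, 3770, 13, 5, 2820, p1, 12), (x3, Bo, 3770, 13, 5, 2820, p2, 5), (x3, Bo, 3770, 13, 5, 2820, p3, 14)}
Filtering on dept != fin leaves {(k2, Ada, 3770, 3, 2, 1590, p1, 12), (k2, Ada, 3770, 3, 2, 1590, p2, 5), (k2, Ada, 3770, 3, 2, 1590, p3, 14), (k2, Ada, 3770, 3, 2, 940, p1, 12), (k2, Ada, 3770, 3, 2, 940, p2, 5), (k2, Ada, 3770, 3, 2, 940, p3, 14), (k2, Ada, 3770, 3, 5, 2820, p1, 12), (k2, Ada, 3770, 3, 5, 2820, p2, 5), (k2, Ada, 3770, 3, 5, 2820, p3, 14), (x3, Bo, 3770, 13, 2, 1590, p1, 12), (x3, Bo, 3770, 13, 2, 1590, p2, 5), (x3, Bo, 3770, 13, 2, 1590, p3, 14), (x3, Bo, 3770, 13, 2, 940, p1, 12), (x3, Bo, 3770, 13, 2, 940, p2, 5), (x3, Bo, 3770, 13, 2, 940, p3, 14), (x3, Bo, 3770, 13, 5, 2820, p1, 12), (x3, Bo, 3770, 13, 5, 2820, p2, 5), (x3, Bo, 3770, 13, 5, 2820, p3, 14)}.
π[mgr, name]: project onto (mgr, name) (12 duplicate(s) eliminated) → {(12, Ada), (12, Bo), (14, Ada), (14, Bo), (5, Ada), (5, Bo)}

{(12, Ada), (12, Bo), (14, Ada), (14, Bo), (5, Ada), (5, Bo)}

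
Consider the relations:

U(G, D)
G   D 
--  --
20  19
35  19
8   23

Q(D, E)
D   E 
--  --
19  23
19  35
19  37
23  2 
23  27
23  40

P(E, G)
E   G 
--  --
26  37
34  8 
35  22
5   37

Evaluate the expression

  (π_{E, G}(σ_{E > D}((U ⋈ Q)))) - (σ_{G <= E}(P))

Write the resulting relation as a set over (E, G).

Natural join on D: {(20, 19, 23), (20, 19, 35), (20, 19, 37), (35, 19, 23), (35, 19, 35), (35, 19, 37), (8, 23, 2), (8, 23, 27), (8, 23, 40)}
Apply σ_{E > D}; surviving tuples: {(20, 19, 23), (20, 19, 35), (20, 19, 37), (35, 19, 23), (35, 19, 35), (35, 19, 37), (8, 23, 27), (8, 23, 40)}
Keep only column(s) E, G: {(23, 20), (23, 35), (27, 8), (35, 20), (35, 35), (37, 20), (37, 35), (40, 8)}
Apply σ_{G <= E}; surviving tuples: {(34, 8), (35, 22)}
Difference: {(23, 20), (23, 35), (27, 8), (35, 20), (35, 35), (37, 20), (37, 35), (40, 8)} with {(34, 8), (35, 22)} → {(23, 20), (23, 35), (27, 8), (35, 20), (35, 35), (37, 20), (37, 35), (40, 8)}

{(23, 20), (23, 35), (27, 8), (35, 20), (35, 35), (37, 20), (37, 35), (40, 8)}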